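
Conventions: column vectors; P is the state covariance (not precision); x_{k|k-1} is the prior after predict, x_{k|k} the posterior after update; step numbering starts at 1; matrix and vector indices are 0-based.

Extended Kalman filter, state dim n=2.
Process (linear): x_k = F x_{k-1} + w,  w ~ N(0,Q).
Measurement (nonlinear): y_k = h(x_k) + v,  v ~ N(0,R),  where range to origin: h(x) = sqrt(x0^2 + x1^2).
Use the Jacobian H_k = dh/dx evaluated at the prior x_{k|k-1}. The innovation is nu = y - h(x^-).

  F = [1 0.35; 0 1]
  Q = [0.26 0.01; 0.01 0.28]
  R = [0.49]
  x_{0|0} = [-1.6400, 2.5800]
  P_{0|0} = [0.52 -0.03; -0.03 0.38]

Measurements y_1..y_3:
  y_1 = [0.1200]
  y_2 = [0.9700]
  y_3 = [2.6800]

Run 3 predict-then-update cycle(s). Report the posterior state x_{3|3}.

x_post = [1.0944, 1.8437]

step 1: x^-=[-0.7370, 2.5800]  P^-=[0.8056 0.1130; 0.1130 0.6600]  H_jac=[-0.2747 0.9615]  S=[1.1013]  K=[-0.1023; 0.5481]  nu=[-2.5632]  x^+=[-0.4749, 1.1752]  P^+=[0.7940 0.1747; 0.1747 0.3292]
step 2: x^-=[-0.0636, 1.1752]  P^-=[1.2167 0.2999; 0.2999 0.6092]  H_jac=[-0.0540 0.9985]  S=[1.0686]  K=[0.2188; 0.5541]  nu=[-0.2069]  x^+=[-0.1089, 1.0606]  P^+=[1.1655 0.1704; 0.1704 0.2811]
step 3: x^-=[0.2623, 1.0606]  P^-=[1.5793 0.2788; 0.2788 0.5611]  H_jac=[0.2401 0.9707]  S=[1.2398]  K=[0.5242; 0.4933]  nu=[1.5875]  x^+=[1.0944, 1.8437]  P^+=[1.2386 -0.0418; -0.0418 0.2594]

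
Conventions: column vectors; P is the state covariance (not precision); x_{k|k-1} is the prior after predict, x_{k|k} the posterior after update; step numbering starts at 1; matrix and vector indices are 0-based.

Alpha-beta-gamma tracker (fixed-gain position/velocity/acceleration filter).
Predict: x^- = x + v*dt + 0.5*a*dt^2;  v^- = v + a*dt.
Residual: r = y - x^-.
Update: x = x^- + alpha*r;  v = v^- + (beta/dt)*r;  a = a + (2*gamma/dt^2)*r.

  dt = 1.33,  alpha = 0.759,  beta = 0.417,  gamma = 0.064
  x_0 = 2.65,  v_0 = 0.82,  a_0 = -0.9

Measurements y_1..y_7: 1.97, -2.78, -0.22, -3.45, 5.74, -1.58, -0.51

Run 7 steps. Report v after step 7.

v_post = -0.1812

step 1: x_pred=2.9446  r=-0.9746  x^+=2.2049  v^+=-0.6826  a^+=-0.9705
step 2: x_pred=0.4387  r=-3.2187  x^+=-2.0043  v^+=-2.9825  a^+=-1.2034
step 3: x_pred=-7.0354  r=6.8154  x^+=-1.8625  v^+=-2.4462  a^+=-0.7103
step 4: x_pred=-5.7442  r=2.2942  x^+=-4.0029  v^+=-2.6716  a^+=-0.5442
step 5: x_pred=-8.0374  r=13.7774  x^+=2.4196  v^+=0.9243  a^+=0.4527
step 6: x_pred=4.0493  r=-5.6293  x^+=-0.2233  v^+=-0.2386  a^+=0.0454
step 7: x_pred=-0.5006  r=-0.0094  x^+=-0.5077  v^+=-0.1812  a^+=0.0447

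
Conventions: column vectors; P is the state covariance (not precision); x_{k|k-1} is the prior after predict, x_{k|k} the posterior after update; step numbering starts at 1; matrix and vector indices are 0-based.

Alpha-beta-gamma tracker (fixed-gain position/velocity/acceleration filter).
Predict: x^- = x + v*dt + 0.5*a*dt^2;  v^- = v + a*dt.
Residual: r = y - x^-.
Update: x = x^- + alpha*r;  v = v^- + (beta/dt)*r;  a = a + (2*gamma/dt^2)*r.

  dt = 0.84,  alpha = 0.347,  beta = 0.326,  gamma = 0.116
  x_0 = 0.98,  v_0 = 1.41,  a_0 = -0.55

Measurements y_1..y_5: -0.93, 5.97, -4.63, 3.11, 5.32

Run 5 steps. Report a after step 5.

step 1: x_pred=1.9704  r=-2.9004  x^+=0.9639  v^+=-0.1776  a^+=-1.5036
step 2: x_pred=0.2843  r=5.6857  x^+=2.2572  v^+=0.7659  a^+=0.3658
step 3: x_pred=3.0297  r=-7.6597  x^+=0.3718  v^+=-1.8994  a^+=-2.1527
step 4: x_pred=-1.9832  r=5.0932  x^+=-0.2159  v^+=-1.7310  a^+=-0.4780
step 5: x_pred=-1.8386  r=7.1586  x^+=0.6455  v^+=0.6457  a^+=1.8757

a_post = 1.8757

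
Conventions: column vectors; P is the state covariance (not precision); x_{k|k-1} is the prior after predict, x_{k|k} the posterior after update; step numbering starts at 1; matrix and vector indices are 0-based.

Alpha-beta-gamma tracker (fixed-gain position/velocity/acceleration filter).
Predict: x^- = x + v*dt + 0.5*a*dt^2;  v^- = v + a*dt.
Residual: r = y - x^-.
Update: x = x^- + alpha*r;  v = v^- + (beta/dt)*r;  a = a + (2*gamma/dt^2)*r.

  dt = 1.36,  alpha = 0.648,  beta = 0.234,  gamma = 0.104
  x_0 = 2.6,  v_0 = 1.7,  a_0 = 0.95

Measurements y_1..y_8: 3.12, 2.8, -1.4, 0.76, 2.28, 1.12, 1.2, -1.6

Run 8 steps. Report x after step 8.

step 1: x_pred=5.7906  r=-2.6706  x^+=4.0600  v^+=2.5325  a^+=0.6497
step 2: x_pred=8.1051  r=-5.3051  x^+=4.6674  v^+=2.5033  a^+=0.0531
step 3: x_pred=8.1209  r=-9.5209  x^+=1.9514  v^+=0.9373  a^+=-1.0176
step 4: x_pred=2.2850  r=-1.5250  x^+=1.2968  v^+=-0.7090  a^+=-1.1891
step 5: x_pred=-0.7671  r=3.0471  x^+=1.2074  v^+=-1.8019  a^+=-0.8464
step 6: x_pred=-2.0260  r=3.1460  x^+=0.0126  v^+=-2.4118  a^+=-0.4926
step 7: x_pred=-3.7230  r=4.9230  x^+=-0.5329  v^+=-2.2347  a^+=0.0610
step 8: x_pred=-3.5157  r=1.9157  x^+=-2.2743  v^+=-1.8222  a^+=0.2764

x_post = -2.2743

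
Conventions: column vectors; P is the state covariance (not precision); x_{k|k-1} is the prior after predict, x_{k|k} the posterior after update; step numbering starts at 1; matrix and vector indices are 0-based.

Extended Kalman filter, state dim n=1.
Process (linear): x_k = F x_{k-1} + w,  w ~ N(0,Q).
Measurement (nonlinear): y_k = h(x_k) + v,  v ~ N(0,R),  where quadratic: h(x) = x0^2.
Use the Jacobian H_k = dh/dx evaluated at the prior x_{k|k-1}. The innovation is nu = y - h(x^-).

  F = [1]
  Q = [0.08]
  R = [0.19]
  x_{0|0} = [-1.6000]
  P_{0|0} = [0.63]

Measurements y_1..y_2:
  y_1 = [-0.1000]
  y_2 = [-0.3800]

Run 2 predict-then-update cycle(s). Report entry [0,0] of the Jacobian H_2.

H_jac[0,0] = -1.5798

step 1: x^-=[-1.6000]  P^-=[0.7100]  H_jac=[-3.2000]  S=[7.4604]  K=[-0.3045]  nu=[-2.6600]  x^+=[-0.7899]  P^+=[0.0181]
step 2: x^-=[-0.7899]  P^-=[0.0981]  H_jac=[-1.5798]  S=[0.4348]  K=[-0.3564]  nu=[-1.0040]  x^+=[-0.4321]  P^+=[0.0429]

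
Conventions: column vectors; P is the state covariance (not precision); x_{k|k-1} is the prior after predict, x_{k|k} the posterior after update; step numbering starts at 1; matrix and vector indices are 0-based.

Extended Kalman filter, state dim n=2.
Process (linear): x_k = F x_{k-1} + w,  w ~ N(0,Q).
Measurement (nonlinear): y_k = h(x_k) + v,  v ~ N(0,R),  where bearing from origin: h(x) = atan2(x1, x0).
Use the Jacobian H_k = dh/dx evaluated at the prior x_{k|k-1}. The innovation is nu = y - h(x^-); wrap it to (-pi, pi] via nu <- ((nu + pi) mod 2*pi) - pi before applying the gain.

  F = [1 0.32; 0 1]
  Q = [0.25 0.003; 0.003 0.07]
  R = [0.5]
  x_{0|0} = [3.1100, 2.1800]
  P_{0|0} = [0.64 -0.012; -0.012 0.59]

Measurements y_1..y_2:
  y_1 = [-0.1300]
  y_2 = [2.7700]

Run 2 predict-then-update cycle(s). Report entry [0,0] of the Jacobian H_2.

H_jac[0,0] = -0.0822

step 1: x^-=[3.8076, 2.1800]  P^-=[0.9427 0.1798; 0.1798 0.6600]  H_jac=[-0.1132 0.1978]  S=[0.5299]  K=[-0.1344; 0.2079]  nu=[-0.6500]  x^+=[3.8949, 2.0448]  P^+=[0.9332 0.1946; 0.1946 0.6371]
step 2: x^-=[4.5493, 2.0448]  P^-=[1.3730 0.4015; 0.4015 0.7071]  H_jac=[-0.0822 0.1829]  S=[0.5209]  K=[-0.0757; 0.1849]  nu=[2.3476]  x^+=[4.3715, 2.4789]  P^+=[1.3700 0.4088; 0.4088 0.6893]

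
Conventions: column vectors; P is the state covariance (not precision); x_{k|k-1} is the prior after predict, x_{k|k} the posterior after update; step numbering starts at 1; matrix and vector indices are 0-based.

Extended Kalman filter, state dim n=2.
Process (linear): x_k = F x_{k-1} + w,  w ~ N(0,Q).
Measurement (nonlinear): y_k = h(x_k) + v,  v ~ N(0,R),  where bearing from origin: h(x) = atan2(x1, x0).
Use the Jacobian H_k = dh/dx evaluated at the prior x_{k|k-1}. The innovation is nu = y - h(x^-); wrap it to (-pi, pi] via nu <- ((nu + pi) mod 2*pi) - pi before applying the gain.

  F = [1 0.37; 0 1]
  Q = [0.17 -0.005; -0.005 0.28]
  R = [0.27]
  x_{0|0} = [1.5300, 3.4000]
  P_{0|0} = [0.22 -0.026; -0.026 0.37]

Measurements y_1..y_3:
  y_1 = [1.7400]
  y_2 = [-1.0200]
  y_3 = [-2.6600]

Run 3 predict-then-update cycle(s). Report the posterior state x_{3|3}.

step 1: x^-=[2.7880, 3.4000]  P^-=[0.4214 0.1059; 0.1059 0.6500]  H_jac=[-0.1759 0.1442]  S=[0.2912]  K=[-0.2021; 0.2580]  nu=[0.8560]  x^+=[2.6150, 3.6208]  P^+=[0.4095 0.1211; 0.1211 0.6306]
step 2: x^-=[3.9547, 3.6208]  P^-=[0.7555 0.3494; 0.3494 0.9106]  H_jac=[-0.1259 0.1376]  S=[0.2871]  K=[-0.1640; 0.2830]  nu=[-1.7614]  x^+=[4.2435, 3.1223]  P^+=[0.7477 0.3627; 0.3627 0.8876]
step 3: x^-=[5.3988, 3.1223]  P^-=[1.3077 0.6862; 0.6862 1.1676]  H_jac=[-0.0803 0.1388]  S=[0.2856]  K=[-0.0341; 0.3746]  nu=[3.0988]  x^+=[5.2932, 4.2830]  P^+=[1.3073 0.6898; 0.6898 1.1276]

x_post = [5.2932, 4.2830]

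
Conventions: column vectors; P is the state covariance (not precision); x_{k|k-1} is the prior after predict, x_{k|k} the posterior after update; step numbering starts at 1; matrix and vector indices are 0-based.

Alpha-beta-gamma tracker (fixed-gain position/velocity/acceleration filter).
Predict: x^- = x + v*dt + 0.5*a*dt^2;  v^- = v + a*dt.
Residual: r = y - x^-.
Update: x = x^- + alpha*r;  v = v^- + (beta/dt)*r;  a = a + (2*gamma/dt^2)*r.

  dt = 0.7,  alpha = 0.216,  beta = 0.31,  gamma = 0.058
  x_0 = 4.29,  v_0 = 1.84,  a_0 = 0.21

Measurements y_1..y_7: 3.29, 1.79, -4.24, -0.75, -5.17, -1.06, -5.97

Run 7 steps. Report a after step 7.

a_post = 2.3632

step 1: x_pred=5.6295  r=-2.3395  x^+=5.1241  v^+=0.9510  a^+=-0.3438
step 2: x_pred=5.7056  r=-3.9156  x^+=4.8598  v^+=-1.0238  a^+=-1.2708
step 3: x_pred=3.8318  r=-8.0718  x^+=2.0883  v^+=-5.4880  a^+=-3.1817
step 4: x_pred=-2.5328  r=1.7828  x^+=-2.1477  v^+=-6.9256  a^+=-2.7596
step 5: x_pred=-7.6717  r=2.5017  x^+=-7.1314  v^+=-7.7494  a^+=-2.1674
step 6: x_pred=-13.0870  r=12.0270  x^+=-10.4891  v^+=-3.9404  a^+=0.6798
step 7: x_pred=-13.0808  r=7.1108  x^+=-11.5449  v^+=-0.3154  a^+=2.3632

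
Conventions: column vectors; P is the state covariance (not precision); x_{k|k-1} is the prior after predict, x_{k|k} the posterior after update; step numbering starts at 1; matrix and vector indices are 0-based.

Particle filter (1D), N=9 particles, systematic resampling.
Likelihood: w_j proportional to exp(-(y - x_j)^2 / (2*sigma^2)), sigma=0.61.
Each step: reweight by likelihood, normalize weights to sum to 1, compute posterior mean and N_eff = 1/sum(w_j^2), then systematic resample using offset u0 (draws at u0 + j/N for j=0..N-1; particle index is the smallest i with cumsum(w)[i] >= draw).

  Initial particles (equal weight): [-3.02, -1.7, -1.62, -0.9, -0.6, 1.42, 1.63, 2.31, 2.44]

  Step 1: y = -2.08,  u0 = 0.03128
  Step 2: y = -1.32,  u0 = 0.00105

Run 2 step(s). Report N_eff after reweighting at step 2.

N_eff = 7.0830

step 1: w=[0.1461, 0.3945, 0.3604, 0.0737, 0.0252, 0.0000, 0.0000, 0.0000, 0.0000]  mean=-1.7773  Neff=3.1954  idx=[0, 0, 1, 1, 1, 2, 2, 2, 3]
step 2: w=[0.0035, 0.0035, 0.1382, 0.1382, 0.1382, 0.1487, 0.1487, 0.1487, 0.1324]  mean=-1.5675  Neff=7.0830  idx=[0, 2, 3, 4, 5, 5, 6, 7, 8]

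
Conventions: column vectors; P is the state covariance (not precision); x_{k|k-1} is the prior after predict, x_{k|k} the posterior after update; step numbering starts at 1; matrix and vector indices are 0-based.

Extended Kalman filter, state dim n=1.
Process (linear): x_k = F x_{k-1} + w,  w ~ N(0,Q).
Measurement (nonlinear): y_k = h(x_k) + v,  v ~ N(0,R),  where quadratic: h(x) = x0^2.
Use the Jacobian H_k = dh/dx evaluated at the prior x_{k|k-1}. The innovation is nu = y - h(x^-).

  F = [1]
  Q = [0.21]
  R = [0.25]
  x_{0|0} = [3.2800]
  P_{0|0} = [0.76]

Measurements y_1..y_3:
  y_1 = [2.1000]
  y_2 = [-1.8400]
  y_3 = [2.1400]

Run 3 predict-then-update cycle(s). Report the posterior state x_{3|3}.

x_post = [1.4414]

step 1: x^-=[3.2800]  P^-=[0.9700]  H_jac=[6.5600]  S=[41.9926]  K=[0.1515]  nu=[-8.6584]  x^+=[1.9680]  P^+=[0.0058]
step 2: x^-=[1.9680]  P^-=[0.2158]  H_jac=[3.9360]  S=[3.5927]  K=[0.2364]  nu=[-5.7129]  x^+=[0.6175]  P^+=[0.0150]
step 3: x^-=[0.6175]  P^-=[0.2250]  H_jac=[1.2350]  S=[0.5932]  K=[0.4685]  nu=[1.7587]  x^+=[1.4414]  P^+=[0.0948]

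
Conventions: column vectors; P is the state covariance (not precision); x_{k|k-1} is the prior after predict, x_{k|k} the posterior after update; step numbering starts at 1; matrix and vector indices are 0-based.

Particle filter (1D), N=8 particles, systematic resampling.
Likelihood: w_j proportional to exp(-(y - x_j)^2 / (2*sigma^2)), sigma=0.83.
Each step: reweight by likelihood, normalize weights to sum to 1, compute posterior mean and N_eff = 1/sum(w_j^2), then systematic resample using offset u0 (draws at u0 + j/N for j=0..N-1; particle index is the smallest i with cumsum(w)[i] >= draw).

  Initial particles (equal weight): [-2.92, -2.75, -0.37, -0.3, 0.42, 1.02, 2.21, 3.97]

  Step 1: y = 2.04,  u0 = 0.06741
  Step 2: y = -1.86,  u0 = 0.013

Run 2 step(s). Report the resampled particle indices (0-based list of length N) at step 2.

step 1: w=[0.0000, 0.0000, 0.0087, 0.0111, 0.0876, 0.2767, 0.5765, 0.0394]  mean=1.7431  Neff=2.3904  idx=[4, 5, 5, 6, 6, 6, 6, 6]
step 2: w=[0.8246, 0.0872, 0.0872, 0.0002, 0.0002, 0.0002, 0.0002, 0.0002]  mean=0.5265  Neff=1.4386  idx=[0, 0, 0, 0, 0, 0, 0, 1]

resampled_idx = [0, 0, 0, 0, 0, 0, 0, 1]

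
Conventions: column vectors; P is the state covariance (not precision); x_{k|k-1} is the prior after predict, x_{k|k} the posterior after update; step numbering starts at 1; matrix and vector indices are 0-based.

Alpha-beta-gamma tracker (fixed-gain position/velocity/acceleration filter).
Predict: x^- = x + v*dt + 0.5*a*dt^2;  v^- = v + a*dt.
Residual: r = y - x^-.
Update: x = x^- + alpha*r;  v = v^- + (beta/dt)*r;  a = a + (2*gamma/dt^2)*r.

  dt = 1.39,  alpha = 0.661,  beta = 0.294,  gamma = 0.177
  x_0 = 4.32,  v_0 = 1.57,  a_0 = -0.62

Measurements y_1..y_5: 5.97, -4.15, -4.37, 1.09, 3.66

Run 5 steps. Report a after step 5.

a_post = 3.3534

step 1: x_pred=5.9033  r=0.0667  x^+=5.9474  v^+=0.7223  a^+=-0.6078
step 2: x_pred=6.3642  r=-10.5142  x^+=-0.5857  v^+=-2.3464  a^+=-2.5342
step 3: x_pred=-6.2953  r=1.9253  x^+=-5.0227  v^+=-5.4617  a^+=-2.1814
step 4: x_pred=-14.7219  r=15.8119  x^+=-4.2702  v^+=-5.1496  a^+=0.7156
step 5: x_pred=-10.7368  r=14.3968  x^+=-1.2205  v^+=-1.1098  a^+=3.3534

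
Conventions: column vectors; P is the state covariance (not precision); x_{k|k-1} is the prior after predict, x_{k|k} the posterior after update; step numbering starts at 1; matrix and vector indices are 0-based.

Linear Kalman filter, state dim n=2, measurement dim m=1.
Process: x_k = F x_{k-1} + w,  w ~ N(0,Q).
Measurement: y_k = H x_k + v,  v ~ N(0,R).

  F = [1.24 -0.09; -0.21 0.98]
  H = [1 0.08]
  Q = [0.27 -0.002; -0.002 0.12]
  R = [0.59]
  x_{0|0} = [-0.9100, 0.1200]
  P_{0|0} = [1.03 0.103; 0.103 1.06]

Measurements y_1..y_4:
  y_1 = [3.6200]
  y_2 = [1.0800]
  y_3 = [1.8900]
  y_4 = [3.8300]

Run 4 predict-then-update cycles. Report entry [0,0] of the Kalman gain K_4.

K[0,0] = 0.6121

step 1: x^-=[-1.1392, 0.3087]  P^-=[1.8393 -0.2366; -0.2366 1.1411]  S=[2.3988]  K=[0.7589; -0.0606]  nu=[4.7345]  x^+=[2.4538, 0.0219]  P^+=[0.4578 -0.1263; -0.1263 1.1323]
step 2: x^-=[3.0407, -0.4938]  P^-=[1.0114 -0.3770; -0.3770 1.2796]  S=[1.5492]  K=[0.6333; -0.1773]  nu=[-1.9212]  x^+=[1.8239, -0.1533]  P^+=[0.3899 -0.2031; -0.2031 1.2309]
step 3: x^-=[2.2754, -0.5332]  P^-=[0.9248 -0.4627; -0.4627 1.4029]  S=[1.4498]  K=[0.6124; -0.2417]  nu=[-0.3428]  x^+=[2.0655, -0.4504]  P^+=[0.3812 -0.2481; -0.2481 1.3182]
step 4: x^-=[2.6018, -0.8751]  P^-=[0.9221 -0.5237; -0.5237 1.5049]  S=[1.4379]  K=[0.6121; -0.2805]  nu=[1.2982]  x^+=[3.3965, -1.2392]  P^+=[0.3833 -0.2768; -0.2768 1.3918]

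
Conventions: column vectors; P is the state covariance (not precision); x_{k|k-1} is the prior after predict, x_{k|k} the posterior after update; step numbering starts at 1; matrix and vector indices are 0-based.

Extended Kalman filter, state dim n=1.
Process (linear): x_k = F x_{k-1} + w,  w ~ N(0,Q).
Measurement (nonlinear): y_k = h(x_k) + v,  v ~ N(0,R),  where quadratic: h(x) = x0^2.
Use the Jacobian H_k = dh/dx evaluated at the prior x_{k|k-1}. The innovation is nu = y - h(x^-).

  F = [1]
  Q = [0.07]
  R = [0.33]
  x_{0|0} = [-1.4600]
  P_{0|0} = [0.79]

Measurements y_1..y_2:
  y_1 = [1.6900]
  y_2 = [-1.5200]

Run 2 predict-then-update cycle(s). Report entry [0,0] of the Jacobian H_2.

H_jac[0,0] = -2.6306

step 1: x^-=[-1.4600]  P^-=[0.8600]  H_jac=[-2.9200]  S=[7.6627]  K=[-0.3277]  nu=[-0.4416]  x^+=[-1.3153]  P^+=[0.0370]
step 2: x^-=[-1.3153]  P^-=[0.1070]  H_jac=[-2.6306]  S=[1.0707]  K=[-0.2630]  nu=[-3.2500]  x^+=[-0.4606]  P^+=[0.0330]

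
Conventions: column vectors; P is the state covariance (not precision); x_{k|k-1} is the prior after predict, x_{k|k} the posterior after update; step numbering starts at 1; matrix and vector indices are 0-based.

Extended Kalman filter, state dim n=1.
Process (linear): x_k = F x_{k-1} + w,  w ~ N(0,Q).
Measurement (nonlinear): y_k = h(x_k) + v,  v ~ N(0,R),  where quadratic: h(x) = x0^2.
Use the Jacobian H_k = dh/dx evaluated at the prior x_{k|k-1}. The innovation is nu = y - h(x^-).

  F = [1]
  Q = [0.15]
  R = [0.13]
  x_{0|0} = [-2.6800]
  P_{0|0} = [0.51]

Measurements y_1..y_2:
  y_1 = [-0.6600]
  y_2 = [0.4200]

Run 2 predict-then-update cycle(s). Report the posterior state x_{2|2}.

x_post = [-0.8388]

step 1: x^-=[-2.6800]  P^-=[0.6600]  H_jac=[-5.3600]  S=[19.0915]  K=[-0.1853]  nu=[-7.8424]  x^+=[-1.2268]  P^+=[0.0045]
step 2: x^-=[-1.2268]  P^-=[0.1545]  H_jac=[-2.4537]  S=[1.0601]  K=[-0.3576]  nu=[-1.0851]  x^+=[-0.8388]  P^+=[0.0189]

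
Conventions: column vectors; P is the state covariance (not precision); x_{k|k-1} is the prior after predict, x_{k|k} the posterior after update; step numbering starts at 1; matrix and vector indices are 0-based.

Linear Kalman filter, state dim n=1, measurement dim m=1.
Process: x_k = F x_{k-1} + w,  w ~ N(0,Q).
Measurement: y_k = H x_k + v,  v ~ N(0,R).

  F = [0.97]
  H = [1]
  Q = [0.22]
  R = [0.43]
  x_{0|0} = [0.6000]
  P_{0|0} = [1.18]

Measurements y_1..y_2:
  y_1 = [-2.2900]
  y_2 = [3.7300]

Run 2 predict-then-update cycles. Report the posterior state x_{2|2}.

x_post = [1.3586]

step 1: x^-=[0.5820]  P^-=[1.3303]  S=[1.7603]  K=[0.7557]  nu=[-2.8720]  x^+=[-1.5884]  P^+=[0.3250]
step 2: x^-=[-1.5408]  P^-=[0.5258]  S=[0.9558]  K=[0.5501]  nu=[5.2708]  x^+=[1.3586]  P^+=[0.2365]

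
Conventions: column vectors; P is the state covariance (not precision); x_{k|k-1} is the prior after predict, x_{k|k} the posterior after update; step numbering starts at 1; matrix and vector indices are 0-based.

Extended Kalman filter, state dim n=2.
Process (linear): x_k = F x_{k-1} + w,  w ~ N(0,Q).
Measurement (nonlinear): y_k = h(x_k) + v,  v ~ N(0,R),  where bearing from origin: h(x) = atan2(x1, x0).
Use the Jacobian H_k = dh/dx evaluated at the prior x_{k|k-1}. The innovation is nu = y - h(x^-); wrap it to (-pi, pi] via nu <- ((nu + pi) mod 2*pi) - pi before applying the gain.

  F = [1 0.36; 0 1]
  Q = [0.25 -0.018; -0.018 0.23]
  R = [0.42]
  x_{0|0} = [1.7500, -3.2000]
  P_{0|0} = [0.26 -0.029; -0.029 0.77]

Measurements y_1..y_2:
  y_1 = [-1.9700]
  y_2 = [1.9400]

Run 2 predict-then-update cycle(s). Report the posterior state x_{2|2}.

x_post = [-2.1397, -3.6602]

step 1: x^-=[0.5980, -3.2000]  P^-=[0.5889 0.2302; 0.2302 1.0000]  H_jac=[0.3020 0.0564]  S=[0.4847]  K=[0.3937; 0.2598]  nu=[-0.5839]  x^+=[0.3681, -3.3517]  P^+=[0.5138 0.1806; 0.1806 0.9673]
step 2: x^-=[-0.8385, -3.3517]  P^-=[1.0192 0.5108; 0.5108 1.1973]  H_jac=[0.2808 -0.0702]  S=[0.4861]  K=[0.5149; 0.1221]  nu=[-2.5273]  x^+=[-2.1397, -3.6602]  P^+=[0.8903 0.4803; 0.4803 1.1900]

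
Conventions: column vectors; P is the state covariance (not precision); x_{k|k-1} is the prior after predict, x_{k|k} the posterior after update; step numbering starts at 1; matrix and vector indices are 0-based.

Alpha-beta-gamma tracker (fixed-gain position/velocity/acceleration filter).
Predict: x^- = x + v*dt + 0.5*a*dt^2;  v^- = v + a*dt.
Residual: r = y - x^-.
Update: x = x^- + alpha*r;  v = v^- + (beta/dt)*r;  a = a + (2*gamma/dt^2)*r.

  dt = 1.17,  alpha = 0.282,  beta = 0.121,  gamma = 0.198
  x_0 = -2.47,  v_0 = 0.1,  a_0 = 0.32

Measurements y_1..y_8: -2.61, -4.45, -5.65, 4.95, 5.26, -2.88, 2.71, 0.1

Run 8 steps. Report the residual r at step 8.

resid = -15.0366

step 1: x_pred=-2.1340  r=-0.4760  x^+=-2.2682  v^+=0.4252  a^+=0.1823
step 2: x_pred=-1.6460  r=-2.8040  x^+=-2.4367  v^+=0.3485  a^+=-0.6289
step 3: x_pred=-2.4594  r=-3.1906  x^+=-3.3592  v^+=-0.7173  a^+=-1.5518
step 4: x_pred=-5.2605  r=10.2105  x^+=-2.3812  v^+=-1.4769  a^+=1.4019
step 5: x_pred=-3.1497  r=8.4097  x^+=-0.7781  v^+=1.0330  a^+=3.8347
step 6: x_pred=3.0551  r=-5.9351  x^+=1.3814  v^+=4.9058  a^+=2.1177
step 7: x_pred=8.5706  r=-5.8606  x^+=6.9179  v^+=6.7774  a^+=0.4224
step 8: x_pred=15.1366  r=-15.0366  x^+=10.8963  v^+=5.7165  a^+=-3.9275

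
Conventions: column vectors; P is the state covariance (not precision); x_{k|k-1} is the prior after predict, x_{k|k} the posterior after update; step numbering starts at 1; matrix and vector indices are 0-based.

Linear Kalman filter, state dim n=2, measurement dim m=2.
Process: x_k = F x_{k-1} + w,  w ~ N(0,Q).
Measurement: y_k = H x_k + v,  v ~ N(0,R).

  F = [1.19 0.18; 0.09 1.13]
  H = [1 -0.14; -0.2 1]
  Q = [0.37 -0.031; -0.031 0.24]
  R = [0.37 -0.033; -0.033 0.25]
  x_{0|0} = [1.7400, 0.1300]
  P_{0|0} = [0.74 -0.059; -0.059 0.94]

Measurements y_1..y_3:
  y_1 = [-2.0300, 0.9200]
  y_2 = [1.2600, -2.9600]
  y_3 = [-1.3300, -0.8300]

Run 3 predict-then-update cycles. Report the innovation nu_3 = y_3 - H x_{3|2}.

innov = [-1.6215, 1.0789]

step 1: x^-=[2.0940, 0.3035]  P^-=[1.4231 0.1592; 0.1592 1.4343]  S=[1.7766 -0.3548; -0.3548 1.6775]  K=[0.8076 0.0960; 0.1498 0.8677]  nu=[-4.0815, 1.0353]  x^+=[-1.1030, 0.5902]  P^+=[0.3038 0.0581; 0.0581 0.2236]
step 2: x^-=[-1.2063, 0.5677]  P^-=[0.8323 0.1261; 0.1261 0.5398]  S=[1.1776 -0.1454; -0.1454 0.7727]  K=[0.7017 0.0798; 0.1281 0.6901]  nu=[2.5458, -3.7690]  x^+=[0.2792, -1.7071]  P^+=[0.2639 0.0496; 0.0496 0.1782]
step 3: x^-=[0.0250, -1.9039]  P^-=[0.7708 0.1010; 0.1010 0.4798]  S=[1.1219 -0.1505; -0.1505 0.7202]  K=[0.6837 0.0691; 0.1191 0.6630]  nu=[-1.6215, 1.0789]  x^+=[-1.0091, -1.3817]  P^+=[0.2571 0.0461; 0.0461 0.1710]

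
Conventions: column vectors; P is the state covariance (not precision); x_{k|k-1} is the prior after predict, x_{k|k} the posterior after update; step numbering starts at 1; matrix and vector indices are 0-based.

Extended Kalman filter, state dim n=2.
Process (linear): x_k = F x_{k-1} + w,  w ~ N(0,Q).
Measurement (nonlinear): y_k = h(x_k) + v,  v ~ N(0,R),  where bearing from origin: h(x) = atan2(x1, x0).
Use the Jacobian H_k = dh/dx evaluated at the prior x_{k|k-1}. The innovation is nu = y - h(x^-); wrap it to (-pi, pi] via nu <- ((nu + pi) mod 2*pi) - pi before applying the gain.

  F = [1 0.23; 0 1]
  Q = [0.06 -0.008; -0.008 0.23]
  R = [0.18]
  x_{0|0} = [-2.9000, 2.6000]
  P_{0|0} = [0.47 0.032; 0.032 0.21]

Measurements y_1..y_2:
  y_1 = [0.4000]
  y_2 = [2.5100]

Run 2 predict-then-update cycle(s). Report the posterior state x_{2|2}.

x_post = [-0.9962, 3.2526]

step 1: x^-=[-2.3020, 2.6000]  P^-=[0.5558 0.0723; 0.0723 0.4400]  H_jac=[-0.2156 -0.1909]  S=[0.2278]  K=[-0.5866; -0.4371]  nu=[-1.8955]  x^+=[-1.1901, 3.4285]  P^+=[0.4774 0.0139; 0.0139 0.3965]
step 2: x^-=[-0.4016, 3.4285]  P^-=[0.5648 0.0971; 0.0971 0.6265]  H_jac=[-0.2877 -0.0337]  S=[0.2294]  K=[-0.7228; -0.2138]  nu=[0.8226]  x^+=[-0.9962, 3.2526]  P^+=[0.4450 0.0616; 0.0616 0.6160]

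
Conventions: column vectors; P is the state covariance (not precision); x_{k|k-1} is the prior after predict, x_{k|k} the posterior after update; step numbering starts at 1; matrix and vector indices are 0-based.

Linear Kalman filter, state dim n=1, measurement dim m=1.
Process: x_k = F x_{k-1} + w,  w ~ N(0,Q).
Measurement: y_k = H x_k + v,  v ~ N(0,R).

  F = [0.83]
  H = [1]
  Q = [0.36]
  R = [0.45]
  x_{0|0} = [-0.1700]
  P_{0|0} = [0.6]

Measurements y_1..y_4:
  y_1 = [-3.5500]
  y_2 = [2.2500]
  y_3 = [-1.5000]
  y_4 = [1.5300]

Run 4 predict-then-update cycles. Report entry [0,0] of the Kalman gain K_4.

K[0,0] = 0.5398

step 1: x^-=[-0.1411]  P^-=[0.7733]  S=[1.2233]  K=[0.6322]  nu=[-3.4089]  x^+=[-2.2961]  P^+=[0.2845]
step 2: x^-=[-1.9057]  P^-=[0.5560]  S=[1.0060]  K=[0.5527]  nu=[4.1557]  x^+=[0.3910]  P^+=[0.2487]
step 3: x^-=[0.3246]  P^-=[0.5313]  S=[0.9813]  K=[0.5414]  nu=[-1.8246]  x^+=[-0.6633]  P^+=[0.2436]
step 4: x^-=[-0.5506]  P^-=[0.5278]  S=[0.9778]  K=[0.5398]  nu=[2.0806]  x^+=[0.5725]  P^+=[0.2429]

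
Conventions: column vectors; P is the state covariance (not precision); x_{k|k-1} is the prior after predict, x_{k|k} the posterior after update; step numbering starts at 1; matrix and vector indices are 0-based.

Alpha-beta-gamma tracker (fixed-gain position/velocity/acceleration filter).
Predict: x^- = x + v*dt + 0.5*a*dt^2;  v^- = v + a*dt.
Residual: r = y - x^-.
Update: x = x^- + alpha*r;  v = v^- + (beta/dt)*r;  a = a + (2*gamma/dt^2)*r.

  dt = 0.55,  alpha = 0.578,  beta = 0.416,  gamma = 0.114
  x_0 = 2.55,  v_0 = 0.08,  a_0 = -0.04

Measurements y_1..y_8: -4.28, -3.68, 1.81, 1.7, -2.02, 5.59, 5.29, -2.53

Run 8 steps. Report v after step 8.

v_post = -2.0160

step 1: x_pred=2.5879  r=-6.8680  x^+=-1.3817  v^+=-5.1367  a^+=-5.2165
step 2: x_pred=-4.9959  r=1.3159  x^+=-4.2353  v^+=-7.0105  a^+=-4.2247
step 3: x_pred=-8.7300  r=10.5400  x^+=-2.6379  v^+=-1.3619  a^+=3.7195
step 4: x_pred=-2.8244  r=4.5244  x^+=-0.2093  v^+=4.1059  a^+=7.1296
step 5: x_pred=3.1273  r=-5.1473  x^+=0.1522  v^+=4.1340  a^+=3.2500
step 6: x_pred=2.9174  r=2.6726  x^+=4.4622  v^+=7.9429  a^+=5.2644
step 7: x_pred=9.6270  r=-4.3370  x^+=7.1202  v^+=7.5580  a^+=1.9955
step 8: x_pred=11.5789  r=-14.1089  x^+=3.4240  v^+=-2.0160  a^+=-8.6387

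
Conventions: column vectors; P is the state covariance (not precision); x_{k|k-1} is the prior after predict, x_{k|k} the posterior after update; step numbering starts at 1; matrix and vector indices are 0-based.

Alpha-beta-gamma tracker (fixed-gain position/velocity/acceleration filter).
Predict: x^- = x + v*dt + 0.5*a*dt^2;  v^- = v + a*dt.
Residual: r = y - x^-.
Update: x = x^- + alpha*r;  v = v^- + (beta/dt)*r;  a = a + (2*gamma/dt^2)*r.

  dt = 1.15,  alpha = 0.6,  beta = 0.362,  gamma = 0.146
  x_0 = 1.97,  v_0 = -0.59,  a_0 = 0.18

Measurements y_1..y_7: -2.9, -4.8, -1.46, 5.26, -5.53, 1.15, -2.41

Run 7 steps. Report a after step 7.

step 1: x_pred=1.4105  r=-4.3105  x^+=-1.1758  v^+=-1.7399  a^+=-0.7717
step 2: x_pred=-3.6870  r=-1.1130  x^+=-4.3548  v^+=-2.9777  a^+=-1.0175
step 3: x_pred=-8.4520  r=6.9920  x^+=-4.2568  v^+=-1.9469  a^+=0.5263
step 4: x_pred=-6.1477  r=11.4077  x^+=0.6969  v^+=2.2493  a^+=3.0451
step 5: x_pred=5.2972  r=-10.8272  x^+=-1.1991  v^+=2.3429  a^+=0.6545
step 6: x_pred=1.9280  r=-0.7780  x^+=1.4612  v^+=2.8507  a^+=0.4827
step 7: x_pred=5.0587  r=-7.4687  x^+=0.5775  v^+=1.0548  a^+=-1.1663

a_post = -1.1663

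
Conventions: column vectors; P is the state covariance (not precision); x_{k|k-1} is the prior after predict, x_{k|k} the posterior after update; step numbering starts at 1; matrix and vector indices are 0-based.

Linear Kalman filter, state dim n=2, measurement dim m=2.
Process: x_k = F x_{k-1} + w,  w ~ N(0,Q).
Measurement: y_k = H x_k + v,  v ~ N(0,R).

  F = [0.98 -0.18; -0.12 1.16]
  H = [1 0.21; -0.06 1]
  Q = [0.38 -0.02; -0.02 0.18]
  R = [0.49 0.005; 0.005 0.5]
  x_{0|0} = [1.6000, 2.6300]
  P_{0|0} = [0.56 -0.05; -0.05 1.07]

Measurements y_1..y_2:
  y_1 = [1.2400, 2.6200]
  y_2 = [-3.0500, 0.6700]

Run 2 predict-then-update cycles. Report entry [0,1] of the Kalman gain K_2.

step 1: x^-=[1.0946, 2.8588]  P^-=[0.9701 -0.3672; -0.3672 1.6418]  S=[1.3783 -0.0710; -0.0710 2.1893]  K=[0.6390 -0.1736; 0.0229 0.7607]  nu=[-0.4549, -0.1731]  x^+=[0.8340, 2.7167]  P^+=[0.3257 -0.0641; -0.0641 0.3766]
step 2: x^-=[0.3283, 3.0513]  P^-=[0.7276 -0.2111; -0.2111 0.7093]  S=[1.1602 -0.0982; -0.0982 1.2373]  K=[0.5753 -0.1603; -0.0042 0.5832]  nu=[-4.0190, -2.3616]  x^+=[-1.6056, 1.6911]  P^+=[0.2936 -0.0596; -0.0596 0.2880]

K[0,1] = -0.1603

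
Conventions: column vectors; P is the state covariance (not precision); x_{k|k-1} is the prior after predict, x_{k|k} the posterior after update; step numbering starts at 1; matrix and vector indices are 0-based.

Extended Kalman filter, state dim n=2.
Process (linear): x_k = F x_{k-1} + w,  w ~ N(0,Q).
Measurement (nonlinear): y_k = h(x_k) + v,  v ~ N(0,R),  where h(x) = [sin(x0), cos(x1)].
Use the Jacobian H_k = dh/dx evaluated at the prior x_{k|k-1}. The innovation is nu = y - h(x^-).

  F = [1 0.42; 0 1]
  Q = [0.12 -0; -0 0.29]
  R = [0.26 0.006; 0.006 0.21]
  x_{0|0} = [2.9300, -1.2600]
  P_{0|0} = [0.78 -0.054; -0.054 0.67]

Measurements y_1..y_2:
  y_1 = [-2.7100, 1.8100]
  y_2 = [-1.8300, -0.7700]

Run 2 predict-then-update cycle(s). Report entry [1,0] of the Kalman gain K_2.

step 1: x^-=[2.4008, -1.2600]  P^-=[0.9728 0.2274; 0.2274 0.9600]  H_jac=[-0.7379 0.0000; 0.0000 0.9521]  S=[0.7897 -0.1538; -0.1538 1.0802]  K=[-0.8948 0.0731; -0.0491 0.8391]  nu=[-3.3849, 1.5042]  x^+=[5.5394, 0.1684]  P^+=[0.3147 0.0105; 0.0105 0.1848]
step 2: x^-=[5.6101, 0.1684]  P^-=[0.4761 0.0881; 0.0881 0.4748]  H_jac=[0.7819 0.0000; 0.0000 -0.1676]  S=[0.5511 -0.0055; -0.0055 0.2233]  K=[0.6750 -0.0493; 0.1214 -0.3533]  nu=[-1.2066, -1.7559]  x^+=[4.8823, 0.6422]  P^+=[0.2241 0.0377; 0.0377 0.4383]

K[1,0] = 0.1214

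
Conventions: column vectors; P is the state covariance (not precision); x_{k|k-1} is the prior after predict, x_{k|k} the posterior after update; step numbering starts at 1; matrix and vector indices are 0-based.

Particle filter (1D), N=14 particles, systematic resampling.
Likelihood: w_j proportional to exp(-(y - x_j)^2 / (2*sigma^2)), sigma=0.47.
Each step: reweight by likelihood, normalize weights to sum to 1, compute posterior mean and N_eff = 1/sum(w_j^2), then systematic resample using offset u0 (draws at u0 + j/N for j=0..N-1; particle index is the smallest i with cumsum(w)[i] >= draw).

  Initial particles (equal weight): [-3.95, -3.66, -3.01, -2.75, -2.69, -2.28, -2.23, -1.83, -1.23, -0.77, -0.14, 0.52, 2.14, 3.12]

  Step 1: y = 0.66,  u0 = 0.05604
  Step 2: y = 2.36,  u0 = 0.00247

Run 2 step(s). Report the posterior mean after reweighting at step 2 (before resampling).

post_mean = 0.5197

step 1: w=[0.0000, 0.0000, 0.0000, 0.0000, 0.0000, 0.0000, 0.0000, 0.0000, 0.0003, 0.0081, 0.1944, 0.7915, 0.0058, 0.0000]  mean=0.3903  Neff=1.5053  idx=[10, 10, 10, 11, 11, 11, 11, 11, 11, 11, 11, 11, 11, 11]
step 2: w=[0.0001, 0.0001, 0.0001, 0.0909, 0.0909, 0.0909, 0.0909, 0.0909, 0.0909, 0.0909, 0.0909, 0.0909, 0.0909, 0.0909]  mean=0.5197  Neff=11.0092  idx=[3, 3, 4, 5, 6, 6, 7, 8, 9, 10, 10, 11, 12, 13]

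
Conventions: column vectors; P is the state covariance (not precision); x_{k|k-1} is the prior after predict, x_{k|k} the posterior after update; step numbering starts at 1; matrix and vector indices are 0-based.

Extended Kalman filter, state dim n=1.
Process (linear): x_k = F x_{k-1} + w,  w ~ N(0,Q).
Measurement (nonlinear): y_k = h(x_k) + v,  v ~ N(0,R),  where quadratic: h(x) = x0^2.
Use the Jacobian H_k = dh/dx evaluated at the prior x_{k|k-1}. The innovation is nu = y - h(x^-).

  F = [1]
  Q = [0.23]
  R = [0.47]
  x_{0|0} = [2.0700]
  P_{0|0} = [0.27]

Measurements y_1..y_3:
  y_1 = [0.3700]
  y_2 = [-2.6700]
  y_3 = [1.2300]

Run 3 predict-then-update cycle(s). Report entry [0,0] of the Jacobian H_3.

H_jac[0,0] = -0.2396

step 1: x^-=[2.0700]  P^-=[0.5000]  H_jac=[4.1400]  S=[9.0398]  K=[0.2290]  nu=[-3.9149]  x^+=[1.1735]  P^+=[0.0260]
step 2: x^-=[1.1735]  P^-=[0.2560]  H_jac=[2.3471]  S=[1.8802]  K=[0.3196]  nu=[-4.0472]  x^+=[-0.1198]  P^+=[0.0640]
step 3: x^-=[-0.1198]  P^-=[0.2940]  H_jac=[-0.2396]  S=[0.4869]  K=[-0.1447]  nu=[1.2157]  x^+=[-0.2956]  P^+=[0.2838]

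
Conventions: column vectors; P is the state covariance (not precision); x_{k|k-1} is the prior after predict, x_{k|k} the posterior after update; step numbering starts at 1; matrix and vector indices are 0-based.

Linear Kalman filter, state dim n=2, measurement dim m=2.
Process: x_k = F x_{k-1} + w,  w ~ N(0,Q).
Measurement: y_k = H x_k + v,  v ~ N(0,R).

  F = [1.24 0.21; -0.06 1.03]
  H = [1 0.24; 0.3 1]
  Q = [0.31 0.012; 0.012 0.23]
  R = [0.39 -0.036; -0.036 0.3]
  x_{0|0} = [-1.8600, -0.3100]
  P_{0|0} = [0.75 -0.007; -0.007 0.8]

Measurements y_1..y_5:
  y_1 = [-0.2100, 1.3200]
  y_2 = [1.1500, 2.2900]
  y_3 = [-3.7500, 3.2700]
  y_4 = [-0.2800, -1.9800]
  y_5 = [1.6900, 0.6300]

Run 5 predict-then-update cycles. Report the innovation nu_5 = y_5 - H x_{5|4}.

step 1: x^-=[-2.3715, -0.2077]  P^-=[1.4948 0.1204; 0.1204 1.0823]  S=[2.0050 0.8013; 0.8013 1.5891]  K=[0.7726 -0.0316; -0.1148 0.7617]  nu=[2.2113, 2.2391]  x^+=[-0.7338, 1.2440]  P^+=[0.3356 -0.1380; -0.1380 0.2740]
step 2: x^-=[-0.6486, 1.3253]  P^-=[0.7662 -0.1282; -0.1282 0.5390]  S=[1.1257 0.1858; 0.1858 0.8310]  K=[0.6574 -0.0246; -0.1021 0.6251]  nu=[1.4805, 1.1592]  x^+=[0.2961, 1.8988]  P^+=[0.2852 -0.1166; -0.1166 0.2262]
step 3: x^-=[0.7659, 1.9380]  P^-=[0.6978 -0.1078; -0.1078 0.4854]  S=[1.0641 0.1743; 0.1743 0.7836]  K=[0.6334 -0.0113; -0.0898 0.5982]  nu=[-4.9810, 1.1022]  x^+=[-2.4013, 3.0447]  P^+=[0.2734 -0.1082; -0.1082 0.2152]
step 4: x^-=[-2.3382, 3.2801]  P^-=[0.6835 -0.0986; -0.0986 0.4726]  S=[1.0534 0.1767; 0.1767 0.7750]  K=[0.6274 -0.0058; -0.0851 0.5911]  nu=[1.2710, -4.5586]  x^+=[-1.5146, 0.4773]  P^+=[0.2702 -0.1054; -0.1054 0.2120]
step 5: x^-=[-1.7779, 0.5825]  P^-=[0.6799 -0.0955; -0.0955 0.4689]  S=[1.0511 0.1781; 0.1781 0.7728]  K=[0.6257 -0.0039; -0.0836 0.5890]  nu=[3.3281, 0.5809]  x^+=[0.3023, 0.6464]  P^+=[0.2692 -0.1045; -0.1045 0.2110]

innov = [3.3281, 0.5809]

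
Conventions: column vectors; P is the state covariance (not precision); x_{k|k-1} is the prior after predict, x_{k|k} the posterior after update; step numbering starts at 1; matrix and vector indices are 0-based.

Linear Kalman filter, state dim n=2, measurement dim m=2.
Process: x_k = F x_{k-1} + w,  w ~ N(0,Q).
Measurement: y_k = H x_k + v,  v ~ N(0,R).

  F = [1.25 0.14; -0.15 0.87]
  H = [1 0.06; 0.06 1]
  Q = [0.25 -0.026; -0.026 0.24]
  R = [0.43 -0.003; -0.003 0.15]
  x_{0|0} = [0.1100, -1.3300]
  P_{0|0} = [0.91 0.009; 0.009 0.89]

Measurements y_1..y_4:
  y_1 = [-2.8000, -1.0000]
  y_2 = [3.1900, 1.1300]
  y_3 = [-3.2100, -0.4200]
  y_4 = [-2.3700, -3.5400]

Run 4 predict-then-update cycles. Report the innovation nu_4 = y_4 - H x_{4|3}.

innov = [-0.5802, -3.6036]

step 1: x^-=[-0.0487, -1.1736]  P^-=[1.6925 -0.0786; -0.0786 0.9318]  S=[2.1164 0.0755; 0.0755 1.0784]  K=[0.7987 -0.0347; -0.0415 0.8625]  nu=[-2.6809, 0.1765]  x^+=[-2.1961, -0.9100]  P^+=[0.3452 -0.0283; -0.0283 0.1312]
step 2: x^-=[-2.8725, -0.4623]  P^-=[0.7821 -0.1050; -0.1050 0.3545]  S=[1.2008 -0.0401; -0.0401 0.4947]  K=[0.6439 -0.0651; -0.0463 0.7001]  nu=[6.0902, 1.7647]  x^+=[0.9343, 0.4911]  P^+=[0.2788 -0.0284; -0.0284 0.1069]
step 3: x^-=[1.2366, 0.2871]  P^-=[0.6777 -0.0956; -0.0956 0.3346]  S=[1.0975 -0.0382; -0.0382 0.4755]  K=[0.6100 -0.0665; -0.0449 0.6879]  nu=[-4.4638, -0.7813]  x^+=[-1.4344, -0.0501]  P^+=[0.2642 -0.0277; -0.0277 0.1050]
step 4: x^-=[-1.8000, 0.1716]  P^-=[0.6551 -0.0922; -0.0922 0.3326]  S=[1.0753 -0.0363; -0.0363 0.4739]  K=[0.6019 -0.0656; -0.0440 0.6868]  nu=[-0.5802, -3.6036]  x^+=[-1.9130, -2.2778]  P^+=[0.2607 -0.0273; -0.0273 0.1048]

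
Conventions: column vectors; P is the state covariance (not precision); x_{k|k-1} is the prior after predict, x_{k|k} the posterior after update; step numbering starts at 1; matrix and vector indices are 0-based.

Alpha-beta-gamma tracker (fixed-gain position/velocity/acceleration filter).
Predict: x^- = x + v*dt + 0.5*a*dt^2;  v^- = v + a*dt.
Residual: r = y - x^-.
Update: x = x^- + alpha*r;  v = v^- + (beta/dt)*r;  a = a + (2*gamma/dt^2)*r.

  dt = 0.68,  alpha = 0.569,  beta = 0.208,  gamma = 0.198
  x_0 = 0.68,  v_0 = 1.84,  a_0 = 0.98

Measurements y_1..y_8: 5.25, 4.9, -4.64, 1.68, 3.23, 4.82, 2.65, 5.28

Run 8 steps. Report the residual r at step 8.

resid = 3.1452

step 1: x_pred=2.1578  r=3.0922  x^+=3.9173  v^+=3.4523  a^+=3.6282
step 2: x_pred=7.1036  r=-2.2036  x^+=5.8498  v^+=5.2454  a^+=1.7410
step 3: x_pred=9.8191  r=-14.4591  x^+=1.5919  v^+=2.0065  a^+=-10.6418
step 4: x_pred=0.4959  r=1.1841  x^+=1.1696  v^+=-4.8678  a^+=-9.6277
step 5: x_pred=-4.3664  r=7.5964  x^+=-0.0440  v^+=-9.0911  a^+=-3.1222
step 6: x_pred=-6.9478  r=11.7678  x^+=-0.2519  v^+=-7.6146  a^+=6.9558
step 7: x_pred=-3.8217  r=6.4717  x^+=-0.1393  v^+=-0.9051  a^+=12.4981
step 8: x_pred=2.1348  r=3.1452  x^+=3.9244  v^+=8.5557  a^+=15.1917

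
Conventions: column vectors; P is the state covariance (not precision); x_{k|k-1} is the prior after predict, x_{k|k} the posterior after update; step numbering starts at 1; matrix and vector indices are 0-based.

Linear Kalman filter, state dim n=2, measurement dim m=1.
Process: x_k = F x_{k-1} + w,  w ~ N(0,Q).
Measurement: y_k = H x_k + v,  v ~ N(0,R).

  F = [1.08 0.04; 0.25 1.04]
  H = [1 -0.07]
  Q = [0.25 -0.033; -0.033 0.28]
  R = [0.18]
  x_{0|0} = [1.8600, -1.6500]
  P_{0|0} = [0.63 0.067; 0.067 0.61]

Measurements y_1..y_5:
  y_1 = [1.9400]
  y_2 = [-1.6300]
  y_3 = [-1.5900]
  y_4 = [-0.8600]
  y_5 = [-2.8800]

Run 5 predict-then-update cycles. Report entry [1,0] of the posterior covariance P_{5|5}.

P_post[1,0] = 0.2400

step 1: x^-=[1.9428, -1.2510]  P^-=[0.9916 0.2384; 0.2384 1.0140]  S=[1.1432]  K=[0.8528; 0.1465]  nu=[-0.0904]  x^+=[1.8657, -1.2642]  P^+=[0.1602 0.0956; 0.0956 0.9895]
step 2: x^-=[1.9644, -0.8484]  P^-=[0.4467 0.1598; 0.1598 1.4099]  S=[0.6112]  K=[0.7125; 0.0999]  nu=[-3.6538]  x^+=[-0.6390, -1.2135]  P^+=[0.1364 0.1163; 0.1163 1.4038]
step 3: x^-=[-0.7386, -1.4218]  P^-=[0.4214 0.1940; 0.1940 1.8674]  S=[0.5834]  K=[0.6990; 0.1084]  nu=[-0.9509]  x^+=[-1.4033, -1.5249]  P^+=[0.1363 0.1498; 0.1498 1.8605]
step 4: x^-=[-1.5766, -1.9367]  P^-=[0.4249 0.2509; 0.2509 2.3787]  S=[0.5814]  K=[0.7006; 0.1451]  nu=[0.5810]  x^+=[-1.1695, -1.8524]  P^+=[0.1395 0.1918; 0.1918 2.3665]
step 5: x^-=[-1.3372, -2.2188]  P^-=[0.4331 0.3204; 0.3204 2.9480]  S=[0.5827]  K=[0.7048; 0.1958]  nu=[-1.6981]  x^+=[-2.5340, -2.5513]  P^+=[0.1437 0.2400; 0.2400 2.9257]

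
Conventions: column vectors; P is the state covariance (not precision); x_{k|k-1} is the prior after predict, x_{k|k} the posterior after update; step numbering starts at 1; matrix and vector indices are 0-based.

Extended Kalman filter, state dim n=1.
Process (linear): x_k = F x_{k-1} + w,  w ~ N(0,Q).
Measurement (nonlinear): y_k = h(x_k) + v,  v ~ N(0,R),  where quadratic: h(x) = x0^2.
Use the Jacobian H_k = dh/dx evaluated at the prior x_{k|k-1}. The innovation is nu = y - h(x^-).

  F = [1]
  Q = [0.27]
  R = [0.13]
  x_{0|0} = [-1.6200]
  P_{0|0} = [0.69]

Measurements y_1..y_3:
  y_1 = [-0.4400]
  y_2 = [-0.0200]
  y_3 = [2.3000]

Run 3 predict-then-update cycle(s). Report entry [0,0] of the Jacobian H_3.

step 1: x^-=[-1.6200]  P^-=[0.9600]  H_jac=[-3.2400]  S=[10.2077]  K=[-0.3047]  nu=[-3.0644]  x^+=[-0.6862]  P^+=[0.0122]
step 2: x^-=[-0.6862]  P^-=[0.2822]  H_jac=[-1.3725]  S=[0.6616]  K=[-0.5854]  nu=[-0.4909]  x^+=[-0.3988]  P^+=[0.0555]
step 3: x^-=[-0.3988]  P^-=[0.3255]  H_jac=[-0.7977]  S=[0.3371]  K=[-0.7702]  nu=[2.1409]  x^+=[-2.0477]  P^+=[0.1255]

H_jac[0,0] = -0.7977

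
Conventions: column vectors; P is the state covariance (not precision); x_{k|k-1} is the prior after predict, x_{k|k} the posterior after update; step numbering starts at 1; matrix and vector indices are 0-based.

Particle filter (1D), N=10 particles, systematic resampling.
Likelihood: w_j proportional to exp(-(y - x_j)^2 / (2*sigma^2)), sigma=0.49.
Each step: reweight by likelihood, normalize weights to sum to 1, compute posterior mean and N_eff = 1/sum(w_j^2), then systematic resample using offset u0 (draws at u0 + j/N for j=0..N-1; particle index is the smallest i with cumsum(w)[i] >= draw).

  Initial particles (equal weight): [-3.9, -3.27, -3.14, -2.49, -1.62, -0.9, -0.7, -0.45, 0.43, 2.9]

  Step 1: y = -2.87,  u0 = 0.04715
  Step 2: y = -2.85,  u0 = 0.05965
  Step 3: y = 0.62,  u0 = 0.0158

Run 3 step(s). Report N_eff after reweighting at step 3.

step 1: w=[0.0445, 0.2907, 0.3486, 0.3003, 0.0157, 0.0001, 0.0000, 0.0000, 0.0000, 0.0000]  mean=-2.9923  Neff=3.3506  idx=[1, 1, 1, 2, 2, 2, 2, 3, 3, 3]
step 2: w=[0.0896, 0.0896, 0.0896, 0.1086, 0.1086, 0.1086, 0.1086, 0.0988, 0.0988, 0.0988]  mean=-2.9823  Neff=9.9379  idx=[0, 1, 2, 3, 4, 5, 6, 7, 8, 9]
step 3: w=[0.0000, 0.0000, 0.0000, 0.0000, 0.0000, 0.0000, 0.0000, 0.3333, 0.3333, 0.3333]  mean=-2.4901  Neff=3.0008  idx=[7, 7, 7, 7, 8, 8, 8, 9, 9, 9]

N_eff = 3.0008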